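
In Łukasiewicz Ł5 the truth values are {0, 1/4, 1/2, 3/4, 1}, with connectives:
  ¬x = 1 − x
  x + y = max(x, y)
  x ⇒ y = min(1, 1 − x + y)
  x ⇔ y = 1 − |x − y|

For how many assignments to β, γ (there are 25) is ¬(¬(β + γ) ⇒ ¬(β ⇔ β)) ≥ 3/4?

value 1: 1 assignment (counts)
value 3/4: 3 assignments (counts)
value 1/2: 5 assignments
value 1/4: 7 assignments
value 0: 9 assignments
So 4 of the 25 assignments meet the threshold.

4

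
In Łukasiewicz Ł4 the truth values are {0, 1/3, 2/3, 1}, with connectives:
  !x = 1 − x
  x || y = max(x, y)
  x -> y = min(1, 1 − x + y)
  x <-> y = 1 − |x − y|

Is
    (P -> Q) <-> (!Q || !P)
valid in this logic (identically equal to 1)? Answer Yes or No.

No

Counterexample: take P = 1/3, Q = 0.
P -> Q = 1/3 -> 0 = 2/3
!Q = !0 = 1
!P = !1/3 = 2/3
!Q || !P = 1 || 2/3 = 1
(P -> Q) <-> (!Q || !P) = 2/3 <-> 1 = 2/3
This gives 2/3 ≠ 1.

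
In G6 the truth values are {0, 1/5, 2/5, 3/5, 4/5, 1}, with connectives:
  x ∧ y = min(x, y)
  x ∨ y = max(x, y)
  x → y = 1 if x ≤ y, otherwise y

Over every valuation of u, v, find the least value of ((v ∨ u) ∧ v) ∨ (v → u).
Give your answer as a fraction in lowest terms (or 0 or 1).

1/5

Take u = 0, v = 1/5:
v ∨ u = 1/5 ∨ 0 = 1/5
(v ∨ u) ∧ v = 1/5 ∧ 1/5 = 1/5
v → u = 1/5 → 0 = 0
((v ∨ u) ∧ v) ∨ (v → u) = 1/5 ∨ 0 = 1/5
No assignment yields a value below 1/5, so this is the minimum.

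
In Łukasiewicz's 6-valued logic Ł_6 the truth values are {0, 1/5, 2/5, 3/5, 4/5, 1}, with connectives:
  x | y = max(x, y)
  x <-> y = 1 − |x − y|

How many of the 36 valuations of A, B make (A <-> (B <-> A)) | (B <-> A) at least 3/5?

32

value 1: 13 assignments (counts)
value 4/5: 14 assignments (counts)
value 3/5: 5 assignments (counts)
value 2/5: 2 assignments
value 1/5: 1 assignment
value 0: 1 assignment
So 32 of the 36 assignments meet the threshold.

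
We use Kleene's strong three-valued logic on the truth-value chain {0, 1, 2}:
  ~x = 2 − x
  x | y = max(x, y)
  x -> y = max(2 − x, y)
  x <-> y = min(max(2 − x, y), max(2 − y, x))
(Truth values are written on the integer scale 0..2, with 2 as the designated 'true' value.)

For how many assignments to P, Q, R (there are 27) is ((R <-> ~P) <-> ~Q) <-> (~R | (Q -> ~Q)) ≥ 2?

value 2: 4 assignments (counts)
value 1: 19 assignments
value 0: 4 assignments
So 4 of the 27 assignments meet the threshold.

4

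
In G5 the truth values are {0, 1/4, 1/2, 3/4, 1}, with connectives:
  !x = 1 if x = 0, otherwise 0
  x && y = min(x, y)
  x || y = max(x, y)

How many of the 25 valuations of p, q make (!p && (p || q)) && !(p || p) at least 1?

1

value 1: 1 assignment (counts)
value 3/4: 1 assignment
value 1/2: 1 assignment
value 1/4: 1 assignment
value 0: 21 assignments
So 1 of the 25 assignments meets the threshold.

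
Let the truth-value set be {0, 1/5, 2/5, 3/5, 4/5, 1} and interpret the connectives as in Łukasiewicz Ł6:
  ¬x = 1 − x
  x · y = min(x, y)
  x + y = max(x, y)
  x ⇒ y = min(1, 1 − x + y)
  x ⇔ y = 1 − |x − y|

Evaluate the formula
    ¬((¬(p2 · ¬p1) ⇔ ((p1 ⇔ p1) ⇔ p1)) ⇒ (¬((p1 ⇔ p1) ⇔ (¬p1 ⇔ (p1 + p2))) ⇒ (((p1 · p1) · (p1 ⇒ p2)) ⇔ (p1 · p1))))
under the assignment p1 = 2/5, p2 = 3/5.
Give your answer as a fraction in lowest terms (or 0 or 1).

0

¬p1 = ¬2/5 = 3/5
p2 · ¬p1 = 3/5 · 3/5 = 3/5
¬(p2 · ¬p1) = ¬3/5 = 2/5
p1 ⇔ p1 = 2/5 ⇔ 2/5 = 1
(p1 ⇔ p1) ⇔ p1 = 1 ⇔ 2/5 = 2/5
¬(p2 · ¬p1) ⇔ ((p1 ⇔ p1) ⇔ p1) = 2/5 ⇔ 2/5 = 1
p1 ⇔ p1 = 2/5 ⇔ 2/5 = 1
¬p1 = ¬2/5 = 3/5
p1 + p2 = 2/5 + 3/5 = 3/5
¬p1 ⇔ (p1 + p2) = 3/5 ⇔ 3/5 = 1
(p1 ⇔ p1) ⇔ (¬p1 ⇔ (p1 + p2)) = 1 ⇔ 1 = 1
¬((p1 ⇔ p1) ⇔ (¬p1 ⇔ (p1 + p2))) = ¬1 = 0
p1 · p1 = 2/5 · 2/5 = 2/5
p1 ⇒ p2 = 2/5 ⇒ 3/5 = 1
(p1 · p1) · (p1 ⇒ p2) = 2/5 · 1 = 2/5
p1 · p1 = 2/5 · 2/5 = 2/5
((p1 · p1) · (p1 ⇒ p2)) ⇔ (p1 · p1) = 2/5 ⇔ 2/5 = 1
¬((p1 ⇔ p1) ⇔ (¬p1 ⇔ (p1 + p2))) ⇒ (((p1 · p1) · (p1 ⇒ p2)) ⇔ (p1 · p1)) = 0 ⇒ 1 = 1
(¬(p2 · ¬p1) ⇔ ((p1 ⇔ p1) ⇔ p1)) ⇒ (¬((p1 ⇔ p1) ⇔ (¬p1 ⇔ (p1 + p2))) ⇒ (((p1 · p1) · (p1 ⇒ p2)) ⇔ (p1 · p1))) = 1 ⇒ 1 = 1
¬((¬(p2 · ¬p1) ⇔ ((p1 ⇔ p1) ⇔ p1)) ⇒ (¬((p1 ⇔ p1) ⇔ (¬p1 ⇔ (p1 + p2))) ⇒ (((p1 · p1) · (p1 ⇒ p2)) ⇔ (p1 · p1)))) = ¬1 = 0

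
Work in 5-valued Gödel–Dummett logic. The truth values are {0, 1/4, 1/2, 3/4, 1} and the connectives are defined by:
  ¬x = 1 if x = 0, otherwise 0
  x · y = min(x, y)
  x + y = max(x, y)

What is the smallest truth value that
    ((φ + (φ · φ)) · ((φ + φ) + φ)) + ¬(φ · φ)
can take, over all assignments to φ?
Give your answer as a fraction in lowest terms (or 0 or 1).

Take φ = 1/4:
φ · φ = 1/4 · 1/4 = 1/4
φ + (φ · φ) = 1/4 + 1/4 = 1/4
φ + φ = 1/4 + 1/4 = 1/4
(φ + φ) + φ = 1/4 + 1/4 = 1/4
(φ + (φ · φ)) · ((φ + φ) + φ) = 1/4 · 1/4 = 1/4
φ · φ = 1/4 · 1/4 = 1/4
¬(φ · φ) = ¬1/4 = 0
((φ + (φ · φ)) · ((φ + φ) + φ)) + ¬(φ · φ) = 1/4 + 0 = 1/4
No assignment yields a value below 1/4, so this is the minimum.

1/4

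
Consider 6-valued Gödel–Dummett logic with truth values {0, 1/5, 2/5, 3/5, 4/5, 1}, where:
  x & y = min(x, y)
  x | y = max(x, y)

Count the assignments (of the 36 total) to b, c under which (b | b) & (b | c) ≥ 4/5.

value 1: 6 assignments (counts)
value 4/5: 6 assignments (counts)
value 3/5: 6 assignments
value 2/5: 6 assignments
value 1/5: 6 assignments
value 0: 6 assignments
So 12 of the 36 assignments meet the threshold.

12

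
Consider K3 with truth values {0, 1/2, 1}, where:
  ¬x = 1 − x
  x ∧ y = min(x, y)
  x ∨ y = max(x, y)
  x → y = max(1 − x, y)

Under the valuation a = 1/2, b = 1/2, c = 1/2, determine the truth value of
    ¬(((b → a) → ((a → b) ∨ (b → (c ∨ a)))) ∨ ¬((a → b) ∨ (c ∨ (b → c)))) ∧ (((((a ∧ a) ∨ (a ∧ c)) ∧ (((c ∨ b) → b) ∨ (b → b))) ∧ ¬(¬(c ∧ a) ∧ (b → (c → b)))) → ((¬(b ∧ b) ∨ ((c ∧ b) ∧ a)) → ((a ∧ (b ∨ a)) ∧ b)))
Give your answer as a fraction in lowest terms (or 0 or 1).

1/2

b → a = 1/2 → 1/2 = 1/2
a → b = 1/2 → 1/2 = 1/2
c ∨ a = 1/2 ∨ 1/2 = 1/2
b → (c ∨ a) = 1/2 → 1/2 = 1/2
(a → b) ∨ (b → (c ∨ a)) = 1/2 ∨ 1/2 = 1/2
(b → a) → ((a → b) ∨ (b → (c ∨ a))) = 1/2 → 1/2 = 1/2
a → b = 1/2 → 1/2 = 1/2
b → c = 1/2 → 1/2 = 1/2
c ∨ (b → c) = 1/2 ∨ 1/2 = 1/2
(a → b) ∨ (c ∨ (b → c)) = 1/2 ∨ 1/2 = 1/2
¬((a → b) ∨ (c ∨ (b → c))) = ¬1/2 = 1/2
((b → a) → ((a → b) ∨ (b → (c ∨ a)))) ∨ ¬((a → b) ∨ (c ∨ (b → c))) = 1/2 ∨ 1/2 = 1/2
¬(((b → a) → ((a → b) ∨ (b → (c ∨ a)))) ∨ ¬((a → b) ∨ (c ∨ (b → c)))) = ¬1/2 = 1/2
a ∧ a = 1/2 ∧ 1/2 = 1/2
a ∧ c = 1/2 ∧ 1/2 = 1/2
(a ∧ a) ∨ (a ∧ c) = 1/2 ∨ 1/2 = 1/2
c ∨ b = 1/2 ∨ 1/2 = 1/2
(c ∨ b) → b = 1/2 → 1/2 = 1/2
b → b = 1/2 → 1/2 = 1/2
((c ∨ b) → b) ∨ (b → b) = 1/2 ∨ 1/2 = 1/2
((a ∧ a) ∨ (a ∧ c)) ∧ (((c ∨ b) → b) ∨ (b → b)) = 1/2 ∧ 1/2 = 1/2
c ∧ a = 1/2 ∧ 1/2 = 1/2
¬(c ∧ a) = ¬1/2 = 1/2
c → b = 1/2 → 1/2 = 1/2
b → (c → b) = 1/2 → 1/2 = 1/2
¬(c ∧ a) ∧ (b → (c → b)) = 1/2 ∧ 1/2 = 1/2
¬(¬(c ∧ a) ∧ (b → (c → b))) = ¬1/2 = 1/2
(((a ∧ a) ∨ (a ∧ c)) ∧ (((c ∨ b) → b) ∨ (b → b))) ∧ ¬(¬(c ∧ a) ∧ (b → (c → b))) = 1/2 ∧ 1/2 = 1/2
b ∧ b = 1/2 ∧ 1/2 = 1/2
¬(b ∧ b) = ¬1/2 = 1/2
c ∧ b = 1/2 ∧ 1/2 = 1/2
(c ∧ b) ∧ a = 1/2 ∧ 1/2 = 1/2
¬(b ∧ b) ∨ ((c ∧ b) ∧ a) = 1/2 ∨ 1/2 = 1/2
b ∨ a = 1/2 ∨ 1/2 = 1/2
a ∧ (b ∨ a) = 1/2 ∧ 1/2 = 1/2
(a ∧ (b ∨ a)) ∧ b = 1/2 ∧ 1/2 = 1/2
(¬(b ∧ b) ∨ ((c ∧ b) ∧ a)) → ((a ∧ (b ∨ a)) ∧ b) = 1/2 → 1/2 = 1/2
((((a ∧ a) ∨ (a ∧ c)) ∧ (((c ∨ b) → b) ∨ (b → b))) ∧ ¬(¬(c ∧ a) ∧ (b → (c → b)))) → ((¬(b ∧ b) ∨ ((c ∧ b) ∧ a)) → ((a ∧ (b ∨ a)) ∧ b)) = 1/2 → 1/2 = 1/2
¬(((b → a) → ((a → b) ∨ (b → (c ∨ a)))) ∨ ¬((a → b) ∨ (c ∨ (b → c)))) ∧ (((((a ∧ a) ∨ (a ∧ c)) ∧ (((c ∨ b) → b) ∨ (b → b))) ∧ ¬(¬(c ∧ a) ∧ (b → (c → b)))) → ((¬(b ∧ b) ∨ ((c ∧ b) ∧ a)) → ((a ∧ (b ∨ a)) ∧ b))) = 1/2 ∧ 1/2 = 1/2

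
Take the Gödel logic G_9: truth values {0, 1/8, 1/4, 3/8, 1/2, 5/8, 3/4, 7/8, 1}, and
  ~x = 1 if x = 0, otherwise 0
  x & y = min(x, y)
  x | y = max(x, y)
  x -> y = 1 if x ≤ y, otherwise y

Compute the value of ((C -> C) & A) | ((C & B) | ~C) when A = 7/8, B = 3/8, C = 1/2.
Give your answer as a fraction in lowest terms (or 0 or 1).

7/8

C -> C = 1/2 -> 1/2 = 1
(C -> C) & A = 1 & 7/8 = 7/8
C & B = 1/2 & 3/8 = 3/8
~C = ~1/2 = 0
(C & B) | ~C = 3/8 | 0 = 3/8
((C -> C) & A) | ((C & B) | ~C) = 7/8 | 3/8 = 7/8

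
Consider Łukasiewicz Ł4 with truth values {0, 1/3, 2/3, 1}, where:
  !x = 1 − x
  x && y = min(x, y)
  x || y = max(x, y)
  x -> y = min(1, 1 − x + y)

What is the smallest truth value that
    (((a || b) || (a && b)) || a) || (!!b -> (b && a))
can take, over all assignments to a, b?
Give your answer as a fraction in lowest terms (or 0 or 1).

2/3

Take a = 0, b = 1/3:
a || b = 0 || 1/3 = 1/3
a && b = 0 && 1/3 = 0
(a || b) || (a && b) = 1/3 || 0 = 1/3
((a || b) || (a && b)) || a = 1/3 || 0 = 1/3
!b = !1/3 = 2/3
!!b = !2/3 = 1/3
b && a = 1/3 && 0 = 0
!!b -> (b && a) = 1/3 -> 0 = 2/3
(((a || b) || (a && b)) || a) || (!!b -> (b && a)) = 1/3 || 2/3 = 2/3
No assignment yields a value below 2/3, so this is the minimum.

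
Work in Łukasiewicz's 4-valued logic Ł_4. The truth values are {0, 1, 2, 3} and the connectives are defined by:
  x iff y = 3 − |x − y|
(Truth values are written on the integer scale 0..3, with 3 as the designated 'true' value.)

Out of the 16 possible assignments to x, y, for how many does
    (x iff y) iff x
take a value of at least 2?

x = 0, y = 0 ↦ 0  <
x = 0, y = 1 ↦ 1  <
x = 0, y = 2 ↦ 2  ≥
x = 0, y = 3 ↦ 3  ≥
x = 1, y = 0 ↦ 2  ≥
x = 1, y = 1 ↦ 1  <
x = 1, y = 2 ↦ 2  ≥
x = 1, y = 3 ↦ 3  ≥
x = 2, y = 0 ↦ 2  ≥
x = 2, y = 1 ↦ 3  ≥
x = 2, y = 2 ↦ 2  ≥
x = 2, y = 3 ↦ 3  ≥
x = 3, y = 0 ↦ 0  <
x = 3, y = 1 ↦ 1  <
x = 3, y = 2 ↦ 2  ≥
x = 3, y = 3 ↦ 3  ≥
So 11 of the 16 assignments meet the threshold.

11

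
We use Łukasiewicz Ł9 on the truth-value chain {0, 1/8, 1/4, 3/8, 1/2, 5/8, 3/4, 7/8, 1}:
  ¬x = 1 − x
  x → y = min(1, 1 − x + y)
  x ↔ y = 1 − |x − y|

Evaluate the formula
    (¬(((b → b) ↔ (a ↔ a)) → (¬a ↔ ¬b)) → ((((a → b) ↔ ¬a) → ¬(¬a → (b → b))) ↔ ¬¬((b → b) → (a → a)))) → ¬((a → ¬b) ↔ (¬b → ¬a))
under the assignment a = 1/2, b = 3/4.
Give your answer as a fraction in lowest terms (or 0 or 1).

1/4

b → b = 3/4 → 3/4 = 1
a ↔ a = 1/2 ↔ 1/2 = 1
(b → b) ↔ (a ↔ a) = 1 ↔ 1 = 1
¬a = ¬1/2 = 1/2
¬b = ¬3/4 = 1/4
¬a ↔ ¬b = 1/2 ↔ 1/4 = 3/4
((b → b) ↔ (a ↔ a)) → (¬a ↔ ¬b) = 1 → 3/4 = 3/4
¬(((b → b) ↔ (a ↔ a)) → (¬a ↔ ¬b)) = ¬3/4 = 1/4
a → b = 1/2 → 3/4 = 1
¬a = ¬1/2 = 1/2
(a → b) ↔ ¬a = 1 ↔ 1/2 = 1/2
¬a = ¬1/2 = 1/2
b → b = 3/4 → 3/4 = 1
¬a → (b → b) = 1/2 → 1 = 1
¬(¬a → (b → b)) = ¬1 = 0
((a → b) ↔ ¬a) → ¬(¬a → (b → b)) = 1/2 → 0 = 1/2
b → b = 3/4 → 3/4 = 1
a → a = 1/2 → 1/2 = 1
(b → b) → (a → a) = 1 → 1 = 1
¬((b → b) → (a → a)) = ¬1 = 0
¬¬((b → b) → (a → a)) = ¬0 = 1
(((a → b) ↔ ¬a) → ¬(¬a → (b → b))) ↔ ¬¬((b → b) → (a → a)) = 1/2 ↔ 1 = 1/2
¬(((b → b) ↔ (a ↔ a)) → (¬a ↔ ¬b)) → ((((a → b) ↔ ¬a) → ¬(¬a → (b → b))) ↔ ¬¬((b → b) → (a → a))) = 1/4 → 1/2 = 1
¬b = ¬3/4 = 1/4
a → ¬b = 1/2 → 1/4 = 3/4
¬b = ¬3/4 = 1/4
¬a = ¬1/2 = 1/2
¬b → ¬a = 1/4 → 1/2 = 1
(a → ¬b) ↔ (¬b → ¬a) = 3/4 ↔ 1 = 3/4
¬((a → ¬b) ↔ (¬b → ¬a)) = ¬3/4 = 1/4
(¬(((b → b) ↔ (a ↔ a)) → (¬a ↔ ¬b)) → ((((a → b) ↔ ¬a) → ¬(¬a → (b → b))) ↔ ¬¬((b → b) → (a → a)))) → ¬((a → ¬b) ↔ (¬b → ¬a)) = 1 → 1/4 = 1/4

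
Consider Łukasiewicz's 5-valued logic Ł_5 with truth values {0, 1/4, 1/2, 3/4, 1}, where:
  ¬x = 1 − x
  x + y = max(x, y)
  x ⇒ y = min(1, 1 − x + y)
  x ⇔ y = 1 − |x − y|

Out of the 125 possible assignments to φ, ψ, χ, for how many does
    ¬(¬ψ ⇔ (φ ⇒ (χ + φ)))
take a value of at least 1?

25

value 1: 25 assignments (counts)
value 3/4: 25 assignments
value 1/2: 25 assignments
value 1/4: 25 assignments
value 0: 25 assignments
So 25 of the 125 assignments meet the threshold.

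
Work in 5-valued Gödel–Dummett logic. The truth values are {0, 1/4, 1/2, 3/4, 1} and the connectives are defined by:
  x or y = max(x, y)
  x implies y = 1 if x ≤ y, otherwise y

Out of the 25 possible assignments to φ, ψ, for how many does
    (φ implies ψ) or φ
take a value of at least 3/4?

value 1: 19 assignments (counts)
value 3/4: 3 assignments (counts)
value 1/2: 2 assignments
value 1/4: 1 assignment
So 22 of the 25 assignments meet the threshold.

22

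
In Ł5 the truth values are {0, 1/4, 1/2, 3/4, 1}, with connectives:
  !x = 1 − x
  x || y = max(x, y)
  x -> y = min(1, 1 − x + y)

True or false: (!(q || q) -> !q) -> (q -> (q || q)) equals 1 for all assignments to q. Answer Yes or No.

q = 0 ↦ 1
q = 1/4 ↦ 1
q = 1/2 ↦ 1
q = 3/4 ↦ 1
q = 1 ↦ 1
Every assignment gives a value ≥ 1.

Yes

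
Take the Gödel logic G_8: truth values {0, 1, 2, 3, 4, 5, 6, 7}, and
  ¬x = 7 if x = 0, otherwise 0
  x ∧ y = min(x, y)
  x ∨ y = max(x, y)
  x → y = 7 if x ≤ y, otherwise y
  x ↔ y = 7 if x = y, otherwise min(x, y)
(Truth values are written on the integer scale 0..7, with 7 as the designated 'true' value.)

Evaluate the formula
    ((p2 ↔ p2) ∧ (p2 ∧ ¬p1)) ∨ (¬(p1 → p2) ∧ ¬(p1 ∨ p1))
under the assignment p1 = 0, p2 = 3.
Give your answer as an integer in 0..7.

p2 ↔ p2 = 3 ↔ 3 = 7
¬p1 = ¬0 = 7
p2 ∧ ¬p1 = 3 ∧ 7 = 3
(p2 ↔ p2) ∧ (p2 ∧ ¬p1) = 7 ∧ 3 = 3
p1 → p2 = 0 → 3 = 7
¬(p1 → p2) = ¬7 = 0
p1 ∨ p1 = 0 ∨ 0 = 0
¬(p1 ∨ p1) = ¬0 = 7
¬(p1 → p2) ∧ ¬(p1 ∨ p1) = 0 ∧ 7 = 0
((p2 ↔ p2) ∧ (p2 ∧ ¬p1)) ∨ (¬(p1 → p2) ∧ ¬(p1 ∨ p1)) = 3 ∨ 0 = 3

3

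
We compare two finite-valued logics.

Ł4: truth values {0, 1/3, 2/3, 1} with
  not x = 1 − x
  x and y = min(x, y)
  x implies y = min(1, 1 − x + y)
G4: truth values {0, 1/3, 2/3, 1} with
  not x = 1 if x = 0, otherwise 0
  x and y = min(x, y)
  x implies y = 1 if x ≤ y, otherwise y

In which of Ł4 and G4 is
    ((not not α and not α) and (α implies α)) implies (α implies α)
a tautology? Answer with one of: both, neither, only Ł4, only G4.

In Ł4: every assignment gives 1 — tautology.
In G4: every assignment gives 1 — tautology.

both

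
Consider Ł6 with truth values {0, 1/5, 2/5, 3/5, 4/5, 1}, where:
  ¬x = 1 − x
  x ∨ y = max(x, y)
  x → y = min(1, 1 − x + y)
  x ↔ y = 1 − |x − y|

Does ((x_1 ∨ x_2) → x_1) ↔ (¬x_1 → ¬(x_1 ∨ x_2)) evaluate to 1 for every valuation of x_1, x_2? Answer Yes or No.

Yes

At x_1 = 4/5, x_2 = 0, for instance:
x_1 ∨ x_2 = 4/5 ∨ 0 = 4/5
(x_1 ∨ x_2) → x_1 = 4/5 → 4/5 = 1
¬x_1 = ¬4/5 = 1/5
¬(x_1 ∨ x_2) = ¬4/5 = 1/5
¬x_1 → ¬(x_1 ∨ x_2) = 1/5 → 1/5 = 1
((x_1 ∨ x_2) → x_1) ↔ (¬x_1 → ¬(x_1 ∨ x_2)) = 1 ↔ 1 = 1
and checking the remaining 35 assignments likewise gives ≥ 1 in every case.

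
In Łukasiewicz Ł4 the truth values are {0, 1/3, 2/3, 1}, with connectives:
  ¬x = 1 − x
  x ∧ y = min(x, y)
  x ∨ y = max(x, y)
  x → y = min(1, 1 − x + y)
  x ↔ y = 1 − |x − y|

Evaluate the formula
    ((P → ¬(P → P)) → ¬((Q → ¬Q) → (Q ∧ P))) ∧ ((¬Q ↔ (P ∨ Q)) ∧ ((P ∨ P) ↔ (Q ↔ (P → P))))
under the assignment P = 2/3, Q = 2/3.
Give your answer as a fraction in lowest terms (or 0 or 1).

2/3

P → P = 2/3 → 2/3 = 1
¬(P → P) = ¬1 = 0
P → ¬(P → P) = 2/3 → 0 = 1/3
¬Q = ¬2/3 = 1/3
Q → ¬Q = 2/3 → 1/3 = 2/3
Q ∧ P = 2/3 ∧ 2/3 = 2/3
(Q → ¬Q) → (Q ∧ P) = 2/3 → 2/3 = 1
¬((Q → ¬Q) → (Q ∧ P)) = ¬1 = 0
(P → ¬(P → P)) → ¬((Q → ¬Q) → (Q ∧ P)) = 1/3 → 0 = 2/3
¬Q = ¬2/3 = 1/3
P ∨ Q = 2/3 ∨ 2/3 = 2/3
¬Q ↔ (P ∨ Q) = 1/3 ↔ 2/3 = 2/3
P ∨ P = 2/3 ∨ 2/3 = 2/3
P → P = 2/3 → 2/3 = 1
Q ↔ (P → P) = 2/3 ↔ 1 = 2/3
(P ∨ P) ↔ (Q ↔ (P → P)) = 2/3 ↔ 2/3 = 1
(¬Q ↔ (P ∨ Q)) ∧ ((P ∨ P) ↔ (Q ↔ (P → P))) = 2/3 ∧ 1 = 2/3
((P → ¬(P → P)) → ¬((Q → ¬Q) → (Q ∧ P))) ∧ ((¬Q ↔ (P ∨ Q)) ∧ ((P ∨ P) ↔ (Q ↔ (P → P)))) = 2/3 ∧ 2/3 = 2/3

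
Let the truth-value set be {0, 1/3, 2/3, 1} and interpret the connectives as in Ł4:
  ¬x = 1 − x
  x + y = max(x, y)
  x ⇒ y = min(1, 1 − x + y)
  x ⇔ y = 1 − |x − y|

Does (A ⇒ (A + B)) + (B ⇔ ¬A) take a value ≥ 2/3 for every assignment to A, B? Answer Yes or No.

A = 0, B = 0 ↦ 1
A = 0, B = 1/3 ↦ 1
A = 0, B = 2/3 ↦ 1
A = 0, B = 1 ↦ 1
A = 1/3, B = 0 ↦ 1
A = 1/3, B = 1/3 ↦ 1
A = 1/3, B = 2/3 ↦ 1
A = 1/3, B = 1 ↦ 1
A = 2/3, B = 0 ↦ 1
A = 2/3, B = 1/3 ↦ 1
A = 2/3, B = 2/3 ↦ 1
A = 2/3, B = 1 ↦ 1
A = 1, B = 0 ↦ 1
A = 1, B = 1/3 ↦ 1
A = 1, B = 2/3 ↦ 1
A = 1, B = 1 ↦ 1
Every assignment gives a value ≥ 2/3.

Yes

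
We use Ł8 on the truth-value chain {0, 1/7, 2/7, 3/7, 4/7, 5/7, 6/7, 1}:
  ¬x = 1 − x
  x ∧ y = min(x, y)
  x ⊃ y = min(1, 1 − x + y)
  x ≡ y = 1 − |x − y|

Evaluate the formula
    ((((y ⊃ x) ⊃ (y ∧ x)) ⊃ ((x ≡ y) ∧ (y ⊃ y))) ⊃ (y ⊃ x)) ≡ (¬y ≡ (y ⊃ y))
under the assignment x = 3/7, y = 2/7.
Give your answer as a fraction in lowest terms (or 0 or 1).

y ⊃ x = 2/7 ⊃ 3/7 = 1
y ∧ x = 2/7 ∧ 3/7 = 2/7
(y ⊃ x) ⊃ (y ∧ x) = 1 ⊃ 2/7 = 2/7
x ≡ y = 3/7 ≡ 2/7 = 6/7
y ⊃ y = 2/7 ⊃ 2/7 = 1
(x ≡ y) ∧ (y ⊃ y) = 6/7 ∧ 1 = 6/7
((y ⊃ x) ⊃ (y ∧ x)) ⊃ ((x ≡ y) ∧ (y ⊃ y)) = 2/7 ⊃ 6/7 = 1
y ⊃ x = 2/7 ⊃ 3/7 = 1
(((y ⊃ x) ⊃ (y ∧ x)) ⊃ ((x ≡ y) ∧ (y ⊃ y))) ⊃ (y ⊃ x) = 1 ⊃ 1 = 1
¬y = ¬2/7 = 5/7
y ⊃ y = 2/7 ⊃ 2/7 = 1
¬y ≡ (y ⊃ y) = 5/7 ≡ 1 = 5/7
((((y ⊃ x) ⊃ (y ∧ x)) ⊃ ((x ≡ y) ∧ (y ⊃ y))) ⊃ (y ⊃ x)) ≡ (¬y ≡ (y ⊃ y)) = 1 ≡ 5/7 = 5/7

5/7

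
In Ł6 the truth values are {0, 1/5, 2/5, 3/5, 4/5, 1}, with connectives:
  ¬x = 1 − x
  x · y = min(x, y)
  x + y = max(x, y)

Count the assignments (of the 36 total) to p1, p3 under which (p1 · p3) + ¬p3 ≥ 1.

7

value 1: 7 assignments (counts)
value 4/5: 9 assignments
value 3/5: 11 assignments
value 2/5: 5 assignments
value 1/5: 3 assignments
value 0: 1 assignment
So 7 of the 36 assignments meet the threshold.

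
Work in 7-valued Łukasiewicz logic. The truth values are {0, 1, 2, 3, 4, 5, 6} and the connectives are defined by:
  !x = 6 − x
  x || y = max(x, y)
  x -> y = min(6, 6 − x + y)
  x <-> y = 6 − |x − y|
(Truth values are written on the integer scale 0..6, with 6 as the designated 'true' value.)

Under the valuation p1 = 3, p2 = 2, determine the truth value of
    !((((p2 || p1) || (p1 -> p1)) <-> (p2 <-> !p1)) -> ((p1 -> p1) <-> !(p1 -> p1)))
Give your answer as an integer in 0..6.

5

p2 || p1 = 2 || 3 = 3
p1 -> p1 = 3 -> 3 = 6
(p2 || p1) || (p1 -> p1) = 3 || 6 = 6
!p1 = !3 = 3
p2 <-> !p1 = 2 <-> 3 = 5
((p2 || p1) || (p1 -> p1)) <-> (p2 <-> !p1) = 6 <-> 5 = 5
p1 -> p1 = 3 -> 3 = 6
p1 -> p1 = 3 -> 3 = 6
!(p1 -> p1) = !6 = 0
(p1 -> p1) <-> !(p1 -> p1) = 6 <-> 0 = 0
(((p2 || p1) || (p1 -> p1)) <-> (p2 <-> !p1)) -> ((p1 -> p1) <-> !(p1 -> p1)) = 5 -> 0 = 1
!((((p2 || p1) || (p1 -> p1)) <-> (p2 <-> !p1)) -> ((p1 -> p1) <-> !(p1 -> p1))) = !1 = 5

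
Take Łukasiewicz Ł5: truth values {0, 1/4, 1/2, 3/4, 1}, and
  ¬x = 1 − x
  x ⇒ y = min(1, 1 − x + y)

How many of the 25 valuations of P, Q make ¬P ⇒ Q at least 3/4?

19

value 1: 15 assignments (counts)
value 3/4: 4 assignments (counts)
value 1/2: 3 assignments
value 1/4: 2 assignments
value 0: 1 assignment
So 19 of the 25 assignments meet the threshold.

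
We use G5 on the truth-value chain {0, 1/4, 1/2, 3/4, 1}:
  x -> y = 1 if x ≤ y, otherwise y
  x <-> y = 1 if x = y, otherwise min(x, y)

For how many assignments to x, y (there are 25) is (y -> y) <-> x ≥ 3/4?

value 1: 5 assignments (counts)
value 3/4: 5 assignments (counts)
value 1/2: 5 assignments
value 1/4: 5 assignments
value 0: 5 assignments
So 10 of the 25 assignments meet the threshold.

10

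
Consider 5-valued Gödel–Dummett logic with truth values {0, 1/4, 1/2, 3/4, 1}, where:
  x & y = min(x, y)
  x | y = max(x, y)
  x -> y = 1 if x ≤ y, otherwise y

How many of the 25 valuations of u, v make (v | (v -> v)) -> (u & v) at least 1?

value 1: 1 assignment (counts)
value 3/4: 3 assignments
value 1/2: 5 assignments
value 1/4: 7 assignments
value 0: 9 assignments
So 1 of the 25 assignments meets the threshold.

1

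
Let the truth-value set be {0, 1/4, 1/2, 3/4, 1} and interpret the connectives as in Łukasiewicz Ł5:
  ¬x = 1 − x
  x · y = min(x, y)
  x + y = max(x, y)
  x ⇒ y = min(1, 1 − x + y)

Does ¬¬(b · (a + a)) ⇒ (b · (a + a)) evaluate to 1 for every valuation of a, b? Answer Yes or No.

Yes

At a = 1/4, b = 1/4, for instance:
a + a = 1/4 + 1/4 = 1/4
b · (a + a) = 1/4 · 1/4 = 1/4
¬(b · (a + a)) = ¬1/4 = 3/4
¬¬(b · (a + a)) = ¬3/4 = 1/4
¬¬(b · (a + a)) ⇒ (b · (a + a)) = 1/4 ⇒ 1/4 = 1
and checking the remaining 24 assignments likewise gives ≥ 1 in every case.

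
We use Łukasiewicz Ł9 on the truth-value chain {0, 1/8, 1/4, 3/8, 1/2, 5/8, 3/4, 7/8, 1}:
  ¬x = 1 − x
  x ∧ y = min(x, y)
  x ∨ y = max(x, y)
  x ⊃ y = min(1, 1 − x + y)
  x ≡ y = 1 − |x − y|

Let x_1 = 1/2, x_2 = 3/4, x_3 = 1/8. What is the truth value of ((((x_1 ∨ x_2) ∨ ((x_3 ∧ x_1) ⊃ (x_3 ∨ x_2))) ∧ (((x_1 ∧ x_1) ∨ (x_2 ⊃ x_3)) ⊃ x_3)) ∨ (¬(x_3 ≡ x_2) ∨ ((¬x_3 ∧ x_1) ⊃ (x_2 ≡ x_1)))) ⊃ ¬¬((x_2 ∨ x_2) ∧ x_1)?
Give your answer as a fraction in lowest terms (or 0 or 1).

1/2

x_1 ∨ x_2 = 1/2 ∨ 3/4 = 3/4
x_3 ∧ x_1 = 1/8 ∧ 1/2 = 1/8
x_3 ∨ x_2 = 1/8 ∨ 3/4 = 3/4
(x_3 ∧ x_1) ⊃ (x_3 ∨ x_2) = 1/8 ⊃ 3/4 = 1
(x_1 ∨ x_2) ∨ ((x_3 ∧ x_1) ⊃ (x_3 ∨ x_2)) = 3/4 ∨ 1 = 1
x_1 ∧ x_1 = 1/2 ∧ 1/2 = 1/2
x_2 ⊃ x_3 = 3/4 ⊃ 1/8 = 3/8
(x_1 ∧ x_1) ∨ (x_2 ⊃ x_3) = 1/2 ∨ 3/8 = 1/2
((x_1 ∧ x_1) ∨ (x_2 ⊃ x_3)) ⊃ x_3 = 1/2 ⊃ 1/8 = 5/8
((x_1 ∨ x_2) ∨ ((x_3 ∧ x_1) ⊃ (x_3 ∨ x_2))) ∧ (((x_1 ∧ x_1) ∨ (x_2 ⊃ x_3)) ⊃ x_3) = 1 ∧ 5/8 = 5/8
x_3 ≡ x_2 = 1/8 ≡ 3/4 = 3/8
¬(x_3 ≡ x_2) = ¬3/8 = 5/8
¬x_3 = ¬1/8 = 7/8
¬x_3 ∧ x_1 = 7/8 ∧ 1/2 = 1/2
x_2 ≡ x_1 = 3/4 ≡ 1/2 = 3/4
(¬x_3 ∧ x_1) ⊃ (x_2 ≡ x_1) = 1/2 ⊃ 3/4 = 1
¬(x_3 ≡ x_2) ∨ ((¬x_3 ∧ x_1) ⊃ (x_2 ≡ x_1)) = 5/8 ∨ 1 = 1
(((x_1 ∨ x_2) ∨ ((x_3 ∧ x_1) ⊃ (x_3 ∨ x_2))) ∧ (((x_1 ∧ x_1) ∨ (x_2 ⊃ x_3)) ⊃ x_3)) ∨ (¬(x_3 ≡ x_2) ∨ ((¬x_3 ∧ x_1) ⊃ (x_2 ≡ x_1))) = 5/8 ∨ 1 = 1
x_2 ∨ x_2 = 3/4 ∨ 3/4 = 3/4
(x_2 ∨ x_2) ∧ x_1 = 3/4 ∧ 1/2 = 1/2
¬((x_2 ∨ x_2) ∧ x_1) = ¬1/2 = 1/2
¬¬((x_2 ∨ x_2) ∧ x_1) = ¬1/2 = 1/2
((((x_1 ∨ x_2) ∨ ((x_3 ∧ x_1) ⊃ (x_3 ∨ x_2))) ∧ (((x_1 ∧ x_1) ∨ (x_2 ⊃ x_3)) ⊃ x_3)) ∨ (¬(x_3 ≡ x_2) ∨ ((¬x_3 ∧ x_1) ⊃ (x_2 ≡ x_1)))) ⊃ ¬¬((x_2 ∨ x_2) ∧ x_1) = 1 ⊃ 1/2 = 1/2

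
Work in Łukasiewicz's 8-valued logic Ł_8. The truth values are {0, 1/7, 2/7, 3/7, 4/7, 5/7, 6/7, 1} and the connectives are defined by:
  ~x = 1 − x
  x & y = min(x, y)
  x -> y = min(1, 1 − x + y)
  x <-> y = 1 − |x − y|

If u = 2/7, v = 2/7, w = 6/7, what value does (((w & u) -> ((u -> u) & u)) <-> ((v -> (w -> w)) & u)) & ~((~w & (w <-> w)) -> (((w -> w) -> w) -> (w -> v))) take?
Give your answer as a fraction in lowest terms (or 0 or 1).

w & u = 6/7 & 2/7 = 2/7
u -> u = 2/7 -> 2/7 = 1
(u -> u) & u = 1 & 2/7 = 2/7
(w & u) -> ((u -> u) & u) = 2/7 -> 2/7 = 1
w -> w = 6/7 -> 6/7 = 1
v -> (w -> w) = 2/7 -> 1 = 1
(v -> (w -> w)) & u = 1 & 2/7 = 2/7
((w & u) -> ((u -> u) & u)) <-> ((v -> (w -> w)) & u) = 1 <-> 2/7 = 2/7
~w = ~6/7 = 1/7
w <-> w = 6/7 <-> 6/7 = 1
~w & (w <-> w) = 1/7 & 1 = 1/7
w -> w = 6/7 -> 6/7 = 1
(w -> w) -> w = 1 -> 6/7 = 6/7
w -> v = 6/7 -> 2/7 = 3/7
((w -> w) -> w) -> (w -> v) = 6/7 -> 3/7 = 4/7
(~w & (w <-> w)) -> (((w -> w) -> w) -> (w -> v)) = 1/7 -> 4/7 = 1
~((~w & (w <-> w)) -> (((w -> w) -> w) -> (w -> v))) = ~1 = 0
(((w & u) -> ((u -> u) & u)) <-> ((v -> (w -> w)) & u)) & ~((~w & (w <-> w)) -> (((w -> w) -> w) -> (w -> v))) = 2/7 & 0 = 0

0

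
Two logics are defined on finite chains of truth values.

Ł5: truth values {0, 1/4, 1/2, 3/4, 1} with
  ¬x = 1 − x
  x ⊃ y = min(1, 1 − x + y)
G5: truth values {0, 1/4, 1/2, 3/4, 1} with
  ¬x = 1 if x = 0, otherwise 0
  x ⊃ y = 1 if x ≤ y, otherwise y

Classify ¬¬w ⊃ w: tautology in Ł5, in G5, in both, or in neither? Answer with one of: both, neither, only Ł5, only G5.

In Ł5: every assignment gives 1 — tautology.
In G5: at w = 1/4 the value is 1/4 — not a tautology.

only Ł5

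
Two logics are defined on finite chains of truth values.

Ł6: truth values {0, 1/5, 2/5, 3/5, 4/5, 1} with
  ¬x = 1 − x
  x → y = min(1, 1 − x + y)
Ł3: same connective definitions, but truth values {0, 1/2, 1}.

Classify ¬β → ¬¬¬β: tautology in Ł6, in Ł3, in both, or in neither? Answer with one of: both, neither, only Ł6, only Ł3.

In Ł6: every assignment gives 1 — tautology.
In Ł3: every assignment gives 1 — tautology.

both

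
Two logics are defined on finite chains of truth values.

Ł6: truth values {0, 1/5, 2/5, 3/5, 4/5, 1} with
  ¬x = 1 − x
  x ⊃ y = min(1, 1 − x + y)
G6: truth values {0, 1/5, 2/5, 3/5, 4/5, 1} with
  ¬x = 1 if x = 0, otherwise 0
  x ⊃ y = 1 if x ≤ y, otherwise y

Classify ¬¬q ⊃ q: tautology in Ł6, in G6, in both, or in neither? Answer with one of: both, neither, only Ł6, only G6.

only Ł6

In Ł6: every assignment gives 1 — tautology.
In G6: at q = 1/5 the value is 1/5 — not a tautology.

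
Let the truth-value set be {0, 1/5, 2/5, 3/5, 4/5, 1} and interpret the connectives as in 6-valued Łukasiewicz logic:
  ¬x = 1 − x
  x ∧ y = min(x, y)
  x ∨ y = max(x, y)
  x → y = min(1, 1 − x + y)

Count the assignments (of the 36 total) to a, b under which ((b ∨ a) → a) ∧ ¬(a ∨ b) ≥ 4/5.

value 1: 1 assignment (counts)
value 4/5: 3 assignments (counts)
value 3/5: 5 assignments
value 2/5: 7 assignments
value 1/5: 9 assignments
value 0: 11 assignments
So 4 of the 36 assignments meet the threshold.

4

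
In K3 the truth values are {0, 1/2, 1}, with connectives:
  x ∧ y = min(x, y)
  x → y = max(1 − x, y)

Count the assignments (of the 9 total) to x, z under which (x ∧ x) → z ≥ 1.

5

x = 0, z = 0 ↦ 1  ≥
x = 0, z = 1/2 ↦ 1  ≥
x = 0, z = 1 ↦ 1  ≥
x = 1/2, z = 0 ↦ 1/2  <
x = 1/2, z = 1/2 ↦ 1/2  <
x = 1/2, z = 1 ↦ 1  ≥
x = 1, z = 0 ↦ 0  <
x = 1, z = 1/2 ↦ 1/2  <
x = 1, z = 1 ↦ 1  ≥
So 5 of the 9 assignments meet the threshold.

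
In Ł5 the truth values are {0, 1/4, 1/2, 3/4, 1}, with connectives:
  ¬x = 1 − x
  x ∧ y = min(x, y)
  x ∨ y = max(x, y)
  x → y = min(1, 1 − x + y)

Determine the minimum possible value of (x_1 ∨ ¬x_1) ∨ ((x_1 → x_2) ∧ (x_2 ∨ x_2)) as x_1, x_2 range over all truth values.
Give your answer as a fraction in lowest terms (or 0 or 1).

Take x_1 = 1/2, x_2 = 0:
¬x_1 = ¬1/2 = 1/2
x_1 ∨ ¬x_1 = 1/2 ∨ 1/2 = 1/2
x_1 → x_2 = 1/2 → 0 = 1/2
x_2 ∨ x_2 = 0 ∨ 0 = 0
(x_1 → x_2) ∧ (x_2 ∨ x_2) = 1/2 ∧ 0 = 0
(x_1 ∨ ¬x_1) ∨ ((x_1 → x_2) ∧ (x_2 ∨ x_2)) = 1/2 ∨ 0 = 1/2
No assignment yields a value below 1/2, so this is the minimum.

1/2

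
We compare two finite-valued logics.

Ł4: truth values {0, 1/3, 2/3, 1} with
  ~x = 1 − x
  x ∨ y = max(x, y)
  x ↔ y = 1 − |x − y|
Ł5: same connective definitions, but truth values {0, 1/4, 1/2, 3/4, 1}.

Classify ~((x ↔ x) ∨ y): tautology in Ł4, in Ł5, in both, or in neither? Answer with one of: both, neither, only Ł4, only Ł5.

In Ł4: at x = 0, y = 0 the value is 0 — not a tautology.
In Ł5: at x = 0, y = 0 the value is 0 — not a tautology.

neither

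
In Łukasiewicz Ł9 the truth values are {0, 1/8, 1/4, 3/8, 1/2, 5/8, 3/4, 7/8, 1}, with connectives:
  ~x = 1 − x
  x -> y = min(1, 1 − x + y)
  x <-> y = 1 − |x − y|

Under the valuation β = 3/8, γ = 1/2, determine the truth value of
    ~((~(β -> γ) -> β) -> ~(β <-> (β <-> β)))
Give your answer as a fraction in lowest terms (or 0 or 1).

3/8

β -> γ = 3/8 -> 1/2 = 1
~(β -> γ) = ~1 = 0
~(β -> γ) -> β = 0 -> 3/8 = 1
β <-> β = 3/8 <-> 3/8 = 1
β <-> (β <-> β) = 3/8 <-> 1 = 3/8
~(β <-> (β <-> β)) = ~3/8 = 5/8
(~(β -> γ) -> β) -> ~(β <-> (β <-> β)) = 1 -> 5/8 = 5/8
~((~(β -> γ) -> β) -> ~(β <-> (β <-> β))) = ~5/8 = 3/8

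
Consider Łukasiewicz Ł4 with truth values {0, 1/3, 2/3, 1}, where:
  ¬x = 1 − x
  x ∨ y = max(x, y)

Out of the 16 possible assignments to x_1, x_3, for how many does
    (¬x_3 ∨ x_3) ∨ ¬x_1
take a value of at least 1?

10

x_1 = 0, x_3 = 0 ↦ 1  ≥
x_1 = 0, x_3 = 1/3 ↦ 1  ≥
x_1 = 0, x_3 = 2/3 ↦ 1  ≥
x_1 = 0, x_3 = 1 ↦ 1  ≥
x_1 = 1/3, x_3 = 0 ↦ 1  ≥
x_1 = 1/3, x_3 = 1/3 ↦ 2/3  <
x_1 = 1/3, x_3 = 2/3 ↦ 2/3  <
x_1 = 1/3, x_3 = 1 ↦ 1  ≥
x_1 = 2/3, x_3 = 0 ↦ 1  ≥
x_1 = 2/3, x_3 = 1/3 ↦ 2/3  <
x_1 = 2/3, x_3 = 2/3 ↦ 2/3  <
x_1 = 2/3, x_3 = 1 ↦ 1  ≥
x_1 = 1, x_3 = 0 ↦ 1  ≥
x_1 = 1, x_3 = 1/3 ↦ 2/3  <
x_1 = 1, x_3 = 2/3 ↦ 2/3  <
x_1 = 1, x_3 = 1 ↦ 1  ≥
So 10 of the 16 assignments meet the threshold.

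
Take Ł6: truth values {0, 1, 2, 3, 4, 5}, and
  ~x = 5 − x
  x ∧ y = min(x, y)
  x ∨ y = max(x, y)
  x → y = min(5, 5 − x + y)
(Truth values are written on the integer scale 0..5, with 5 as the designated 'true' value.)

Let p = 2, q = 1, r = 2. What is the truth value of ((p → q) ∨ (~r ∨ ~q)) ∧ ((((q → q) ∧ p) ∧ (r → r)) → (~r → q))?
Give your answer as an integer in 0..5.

4

p → q = 2 → 1 = 4
~r = ~2 = 3
~q = ~1 = 4
~r ∨ ~q = 3 ∨ 4 = 4
(p → q) ∨ (~r ∨ ~q) = 4 ∨ 4 = 4
q → q = 1 → 1 = 5
(q → q) ∧ p = 5 ∧ 2 = 2
r → r = 2 → 2 = 5
((q → q) ∧ p) ∧ (r → r) = 2 ∧ 5 = 2
~r = ~2 = 3
~r → q = 3 → 1 = 3
(((q → q) ∧ p) ∧ (r → r)) → (~r → q) = 2 → 3 = 5
((p → q) ∨ (~r ∨ ~q)) ∧ ((((q → q) ∧ p) ∧ (r → r)) → (~r → q)) = 4 ∧ 5 = 4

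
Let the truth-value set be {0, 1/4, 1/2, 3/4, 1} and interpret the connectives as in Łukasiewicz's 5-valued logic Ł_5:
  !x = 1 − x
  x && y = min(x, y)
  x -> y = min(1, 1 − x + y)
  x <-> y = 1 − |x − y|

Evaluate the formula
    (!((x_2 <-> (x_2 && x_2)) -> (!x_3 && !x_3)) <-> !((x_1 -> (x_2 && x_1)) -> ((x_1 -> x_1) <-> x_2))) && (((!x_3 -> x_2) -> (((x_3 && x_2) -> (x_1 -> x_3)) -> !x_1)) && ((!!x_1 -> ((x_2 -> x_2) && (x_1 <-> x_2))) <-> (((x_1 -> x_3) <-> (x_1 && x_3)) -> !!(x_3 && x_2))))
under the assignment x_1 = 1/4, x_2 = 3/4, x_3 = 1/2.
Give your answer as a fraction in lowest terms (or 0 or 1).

x_2 && x_2 = 3/4 && 3/4 = 3/4
x_2 <-> (x_2 && x_2) = 3/4 <-> 3/4 = 1
!x_3 = !1/2 = 1/2
!x_3 = !1/2 = 1/2
!x_3 && !x_3 = 1/2 && 1/2 = 1/2
(x_2 <-> (x_2 && x_2)) -> (!x_3 && !x_3) = 1 -> 1/2 = 1/2
!((x_2 <-> (x_2 && x_2)) -> (!x_3 && !x_3)) = !1/2 = 1/2
x_2 && x_1 = 3/4 && 1/4 = 1/4
x_1 -> (x_2 && x_1) = 1/4 -> 1/4 = 1
x_1 -> x_1 = 1/4 -> 1/4 = 1
(x_1 -> x_1) <-> x_2 = 1 <-> 3/4 = 3/4
(x_1 -> (x_2 && x_1)) -> ((x_1 -> x_1) <-> x_2) = 1 -> 3/4 = 3/4
!((x_1 -> (x_2 && x_1)) -> ((x_1 -> x_1) <-> x_2)) = !3/4 = 1/4
!((x_2 <-> (x_2 && x_2)) -> (!x_3 && !x_3)) <-> !((x_1 -> (x_2 && x_1)) -> ((x_1 -> x_1) <-> x_2)) = 1/2 <-> 1/4 = 3/4
!x_3 = !1/2 = 1/2
!x_3 -> x_2 = 1/2 -> 3/4 = 1
x_3 && x_2 = 1/2 && 3/4 = 1/2
x_1 -> x_3 = 1/4 -> 1/2 = 1
(x_3 && x_2) -> (x_1 -> x_3) = 1/2 -> 1 = 1
!x_1 = !1/4 = 3/4
((x_3 && x_2) -> (x_1 -> x_3)) -> !x_1 = 1 -> 3/4 = 3/4
(!x_3 -> x_2) -> (((x_3 && x_2) -> (x_1 -> x_3)) -> !x_1) = 1 -> 3/4 = 3/4
!x_1 = !1/4 = 3/4
!!x_1 = !3/4 = 1/4
x_2 -> x_2 = 3/4 -> 3/4 = 1
x_1 <-> x_2 = 1/4 <-> 3/4 = 1/2
(x_2 -> x_2) && (x_1 <-> x_2) = 1 && 1/2 = 1/2
!!x_1 -> ((x_2 -> x_2) && (x_1 <-> x_2)) = 1/4 -> 1/2 = 1
x_1 -> x_3 = 1/4 -> 1/2 = 1
x_1 && x_3 = 1/4 && 1/2 = 1/4
(x_1 -> x_3) <-> (x_1 && x_3) = 1 <-> 1/4 = 1/4
x_3 && x_2 = 1/2 && 3/4 = 1/2
!(x_3 && x_2) = !1/2 = 1/2
!!(x_3 && x_2) = !1/2 = 1/2
((x_1 -> x_3) <-> (x_1 && x_3)) -> !!(x_3 && x_2) = 1/4 -> 1/2 = 1
(!!x_1 -> ((x_2 -> x_2) && (x_1 <-> x_2))) <-> (((x_1 -> x_3) <-> (x_1 && x_3)) -> !!(x_3 && x_2)) = 1 <-> 1 = 1
((!x_3 -> x_2) -> (((x_3 && x_2) -> (x_1 -> x_3)) -> !x_1)) && ((!!x_1 -> ((x_2 -> x_2) && (x_1 <-> x_2))) <-> (((x_1 -> x_3) <-> (x_1 && x_3)) -> !!(x_3 && x_2))) = 3/4 && 1 = 3/4
(!((x_2 <-> (x_2 && x_2)) -> (!x_3 && !x_3)) <-> !((x_1 -> (x_2 && x_1)) -> ((x_1 -> x_1) <-> x_2))) && (((!x_3 -> x_2) -> (((x_3 && x_2) -> (x_1 -> x_3)) -> !x_1)) && ((!!x_1 -> ((x_2 -> x_2) && (x_1 <-> x_2))) <-> (((x_1 -> x_3) <-> (x_1 && x_3)) -> !!(x_3 && x_2)))) = 3/4 && 3/4 = 3/4

3/4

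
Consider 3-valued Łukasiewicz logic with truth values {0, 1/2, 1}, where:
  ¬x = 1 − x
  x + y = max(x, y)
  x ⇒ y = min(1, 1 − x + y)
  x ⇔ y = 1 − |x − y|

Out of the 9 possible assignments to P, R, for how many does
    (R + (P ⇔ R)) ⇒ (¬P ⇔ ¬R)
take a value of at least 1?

P = 0, R = 0 ↦ 1  ≥
P = 0, R = 1/2 ↦ 1  ≥
P = 0, R = 1 ↦ 0  <
P = 1/2, R = 0 ↦ 1  ≥
P = 1/2, R = 1/2 ↦ 1  ≥
P = 1/2, R = 1 ↦ 1/2  <
P = 1, R = 0 ↦ 1  ≥
P = 1, R = 1/2 ↦ 1  ≥
P = 1, R = 1 ↦ 1  ≥
So 7 of the 9 assignments meet the threshold.

7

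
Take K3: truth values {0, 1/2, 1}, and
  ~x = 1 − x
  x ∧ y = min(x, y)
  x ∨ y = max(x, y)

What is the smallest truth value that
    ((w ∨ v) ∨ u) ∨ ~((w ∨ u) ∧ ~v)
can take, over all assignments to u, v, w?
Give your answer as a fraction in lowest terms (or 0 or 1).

Take u = 0, v = 0, w = 1/2:
w ∨ v = 1/2 ∨ 0 = 1/2
(w ∨ v) ∨ u = 1/2 ∨ 0 = 1/2
w ∨ u = 1/2 ∨ 0 = 1/2
~v = ~0 = 1
(w ∨ u) ∧ ~v = 1/2 ∧ 1 = 1/2
~((w ∨ u) ∧ ~v) = ~1/2 = 1/2
((w ∨ v) ∨ u) ∨ ~((w ∨ u) ∧ ~v) = 1/2 ∨ 1/2 = 1/2
No assignment yields a value below 1/2, so this is the minimum.

1/2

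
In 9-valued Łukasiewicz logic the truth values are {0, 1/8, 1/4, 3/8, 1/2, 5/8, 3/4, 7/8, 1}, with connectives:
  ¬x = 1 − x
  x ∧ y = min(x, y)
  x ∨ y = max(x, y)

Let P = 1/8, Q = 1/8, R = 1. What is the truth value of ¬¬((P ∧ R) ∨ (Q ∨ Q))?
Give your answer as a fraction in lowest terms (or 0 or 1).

1/8

P ∧ R = 1/8 ∧ 1 = 1/8
Q ∨ Q = 1/8 ∨ 1/8 = 1/8
(P ∧ R) ∨ (Q ∨ Q) = 1/8 ∨ 1/8 = 1/8
¬((P ∧ R) ∨ (Q ∨ Q)) = ¬1/8 = 7/8
¬¬((P ∧ R) ∨ (Q ∨ Q)) = ¬7/8 = 1/8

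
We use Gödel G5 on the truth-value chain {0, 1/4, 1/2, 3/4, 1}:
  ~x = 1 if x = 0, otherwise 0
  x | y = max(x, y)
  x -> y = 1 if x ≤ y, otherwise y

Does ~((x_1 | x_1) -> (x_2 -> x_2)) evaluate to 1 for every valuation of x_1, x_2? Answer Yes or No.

Counterexample: take x_1 = 0, x_2 = 0.
x_1 | x_1 = 0 | 0 = 0
x_2 -> x_2 = 0 -> 0 = 1
(x_1 | x_1) -> (x_2 -> x_2) = 0 -> 1 = 1
~((x_1 | x_1) -> (x_2 -> x_2)) = ~1 = 0
This gives 0 ≠ 1.

No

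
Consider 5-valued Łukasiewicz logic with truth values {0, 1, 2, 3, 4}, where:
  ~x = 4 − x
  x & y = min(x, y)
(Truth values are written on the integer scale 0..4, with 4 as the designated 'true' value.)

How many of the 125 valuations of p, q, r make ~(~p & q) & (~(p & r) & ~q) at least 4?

value 4: 9 assignments (counts)
value 3: 23 assignments
value 2: 31 assignments
value 1: 33 assignments
value 0: 29 assignments
So 9 of the 125 assignments meet the threshold.

9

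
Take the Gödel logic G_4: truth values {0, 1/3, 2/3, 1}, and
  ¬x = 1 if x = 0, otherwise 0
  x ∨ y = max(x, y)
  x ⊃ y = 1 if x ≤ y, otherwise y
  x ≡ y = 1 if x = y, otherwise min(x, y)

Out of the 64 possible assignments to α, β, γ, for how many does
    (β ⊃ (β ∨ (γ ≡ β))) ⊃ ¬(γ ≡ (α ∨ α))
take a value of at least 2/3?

24

value 1: 24 assignments (counts)
value 0: 40 assignments
So 24 of the 64 assignments meet the threshold.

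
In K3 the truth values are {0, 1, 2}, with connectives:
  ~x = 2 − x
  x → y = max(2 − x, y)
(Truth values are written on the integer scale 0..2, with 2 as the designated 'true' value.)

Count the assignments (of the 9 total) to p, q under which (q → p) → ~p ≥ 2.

p = 0, q = 0 ↦ 2  ≥
p = 0, q = 1 ↦ 2  ≥
p = 0, q = 2 ↦ 2  ≥
p = 1, q = 0 ↦ 1  <
p = 1, q = 1 ↦ 1  <
p = 1, q = 2 ↦ 1  <
p = 2, q = 0 ↦ 0  <
p = 2, q = 1 ↦ 0  <
p = 2, q = 2 ↦ 0  <
So 3 of the 9 assignments meet the threshold.

3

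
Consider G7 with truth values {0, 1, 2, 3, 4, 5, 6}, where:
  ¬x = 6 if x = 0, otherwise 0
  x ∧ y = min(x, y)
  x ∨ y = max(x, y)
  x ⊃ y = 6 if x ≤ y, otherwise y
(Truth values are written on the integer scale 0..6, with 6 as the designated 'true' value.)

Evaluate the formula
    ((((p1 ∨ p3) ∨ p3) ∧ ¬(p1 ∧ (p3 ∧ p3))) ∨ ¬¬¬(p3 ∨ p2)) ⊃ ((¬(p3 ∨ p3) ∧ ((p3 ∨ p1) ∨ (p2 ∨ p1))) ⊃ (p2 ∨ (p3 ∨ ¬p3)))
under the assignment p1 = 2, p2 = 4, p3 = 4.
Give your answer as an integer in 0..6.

p1 ∨ p3 = 2 ∨ 4 = 4
(p1 ∨ p3) ∨ p3 = 4 ∨ 4 = 4
p3 ∧ p3 = 4 ∧ 4 = 4
p1 ∧ (p3 ∧ p3) = 2 ∧ 4 = 2
¬(p1 ∧ (p3 ∧ p3)) = ¬2 = 0
((p1 ∨ p3) ∨ p3) ∧ ¬(p1 ∧ (p3 ∧ p3)) = 4 ∧ 0 = 0
p3 ∨ p2 = 4 ∨ 4 = 4
¬(p3 ∨ p2) = ¬4 = 0
¬¬(p3 ∨ p2) = ¬0 = 6
¬¬¬(p3 ∨ p2) = ¬6 = 0
(((p1 ∨ p3) ∨ p3) ∧ ¬(p1 ∧ (p3 ∧ p3))) ∨ ¬¬¬(p3 ∨ p2) = 0 ∨ 0 = 0
p3 ∨ p3 = 4 ∨ 4 = 4
¬(p3 ∨ p3) = ¬4 = 0
p3 ∨ p1 = 4 ∨ 2 = 4
p2 ∨ p1 = 4 ∨ 2 = 4
(p3 ∨ p1) ∨ (p2 ∨ p1) = 4 ∨ 4 = 4
¬(p3 ∨ p3) ∧ ((p3 ∨ p1) ∨ (p2 ∨ p1)) = 0 ∧ 4 = 0
¬p3 = ¬4 = 0
p3 ∨ ¬p3 = 4 ∨ 0 = 4
p2 ∨ (p3 ∨ ¬p3) = 4 ∨ 4 = 4
(¬(p3 ∨ p3) ∧ ((p3 ∨ p1) ∨ (p2 ∨ p1))) ⊃ (p2 ∨ (p3 ∨ ¬p3)) = 0 ⊃ 4 = 6
((((p1 ∨ p3) ∨ p3) ∧ ¬(p1 ∧ (p3 ∧ p3))) ∨ ¬¬¬(p3 ∨ p2)) ⊃ ((¬(p3 ∨ p3) ∧ ((p3 ∨ p1) ∨ (p2 ∨ p1))) ⊃ (p2 ∨ (p3 ∨ ¬p3))) = 0 ⊃ 6 = 6

6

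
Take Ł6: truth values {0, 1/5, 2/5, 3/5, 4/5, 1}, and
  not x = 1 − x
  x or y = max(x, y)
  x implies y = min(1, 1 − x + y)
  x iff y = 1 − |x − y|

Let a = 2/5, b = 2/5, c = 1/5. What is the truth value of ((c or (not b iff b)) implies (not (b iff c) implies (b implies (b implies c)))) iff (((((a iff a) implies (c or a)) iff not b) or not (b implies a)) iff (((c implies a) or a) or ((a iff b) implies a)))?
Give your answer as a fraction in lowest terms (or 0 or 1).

not b = not 2/5 = 3/5
not b iff b = 3/5 iff 2/5 = 4/5
c or (not b iff b) = 1/5 or 4/5 = 4/5
b iff c = 2/5 iff 1/5 = 4/5
not (b iff c) = not 4/5 = 1/5
b implies c = 2/5 implies 1/5 = 4/5
b implies (b implies c) = 2/5 implies 4/5 = 1
not (b iff c) implies (b implies (b implies c)) = 1/5 implies 1 = 1
(c or (not b iff b)) implies (not (b iff c) implies (b implies (b implies c))) = 4/5 implies 1 = 1
a iff a = 2/5 iff 2/5 = 1
c or a = 1/5 or 2/5 = 2/5
(a iff a) implies (c or a) = 1 implies 2/5 = 2/5
not b = not 2/5 = 3/5
((a iff a) implies (c or a)) iff not b = 2/5 iff 3/5 = 4/5
b implies a = 2/5 implies 2/5 = 1
not (b implies a) = not 1 = 0
(((a iff a) implies (c or a)) iff not b) or not (b implies a) = 4/5 or 0 = 4/5
c implies a = 1/5 implies 2/5 = 1
(c implies a) or a = 1 or 2/5 = 1
a iff b = 2/5 iff 2/5 = 1
(a iff b) implies a = 1 implies 2/5 = 2/5
((c implies a) or a) or ((a iff b) implies a) = 1 or 2/5 = 1
((((a iff a) implies (c or a)) iff not b) or not (b implies a)) iff (((c implies a) or a) or ((a iff b) implies a)) = 4/5 iff 1 = 4/5
((c or (not b iff b)) implies (not (b iff c) implies (b implies (b implies c)))) iff (((((a iff a) implies (c or a)) iff not b) or not (b implies a)) iff (((c implies a) or a) or ((a iff b) implies a))) = 1 iff 4/5 = 4/5

4/5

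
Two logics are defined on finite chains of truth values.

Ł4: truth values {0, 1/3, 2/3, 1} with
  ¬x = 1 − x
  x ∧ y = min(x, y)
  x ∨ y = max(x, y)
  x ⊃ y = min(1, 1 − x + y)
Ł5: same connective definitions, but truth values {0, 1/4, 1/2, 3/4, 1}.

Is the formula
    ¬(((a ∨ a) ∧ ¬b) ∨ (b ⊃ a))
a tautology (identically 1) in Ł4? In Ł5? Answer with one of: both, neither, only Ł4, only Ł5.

neither

In Ł4: at a = 0, b = 0 the value is 0 — not a tautology.
In Ł5: at a = 0, b = 0 the value is 0 — not a tautology.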